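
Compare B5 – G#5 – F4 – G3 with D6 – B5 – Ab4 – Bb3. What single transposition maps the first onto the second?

Take the first pair: B5 → D6. B to D spans 3 letter names, so the interval is some kind of third.
B5 to D6 is 3 semitones, which makes it a minor third; the second version is higher, so the direction is up.
Checking another pair — G3 → Bb3 — gives the same interval.

up a minor third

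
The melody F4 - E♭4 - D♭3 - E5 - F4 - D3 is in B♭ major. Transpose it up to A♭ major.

Eb5 Db5 Cb4 D6 Eb5 C4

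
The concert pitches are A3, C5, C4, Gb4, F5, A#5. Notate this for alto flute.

D4 F5 F4 Cb5 Bb5 D#6

The alto flute sounds a perfect fourth below written, so the written part must be a perfect fourth above concert — transpose each note up.
A3 -> D4
C5 -> F5
C4 -> F4
Gb4 -> Cb5
F5 -> Bb5
A#5 -> D#6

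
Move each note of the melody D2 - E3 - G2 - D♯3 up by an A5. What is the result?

A#2 B#3 D#3 A##3

D2 gives A#2
E3 gives B#3
G2 gives D#3
D#3 gives A##3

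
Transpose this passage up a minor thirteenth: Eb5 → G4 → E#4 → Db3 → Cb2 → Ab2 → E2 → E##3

A minor thirteenth up from Eb5 gives Cb7.
G4: a thirteenth up reaches E, and 20 semitones makes it Eb6.
E#4: a thirteenth up reaches C, and 20 semitones makes it C#6.
Db3: a thirteenth up reaches B, and 20 semitones makes it Bbb4.
Cb2 up a minor thirteenth is Abb3.
A minor thirteenth up from Ab2 gives Fb4.
E2 up a minor thirteenth is C4.
E##3 up a minor thirteenth is C##5.

Cb7 Eb6 C#6 Bbb4 Abb3 Fb4 C4 C##5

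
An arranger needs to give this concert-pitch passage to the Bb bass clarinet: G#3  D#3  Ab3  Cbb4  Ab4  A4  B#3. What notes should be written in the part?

A#4 E#4 Bb4 Dbb5 Bb5 B5 C##5

The Bb bass clarinet sounds a major ninth below written, so the written part must be a major ninth above concert — transpose each note up.
G#3 → A#4
D#3 → E#4
Ab3 → Bb4
Cbb4 → Dbb5
Ab4 → Bb5
A4 → B5
B#3 → C##5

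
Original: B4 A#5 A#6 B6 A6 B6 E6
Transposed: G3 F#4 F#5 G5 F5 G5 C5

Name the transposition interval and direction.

From B4 to G3 is 10 letter names — a tenth of some quality.
G3 to B4 is 16 semitones, which makes it a major tenth; the second version is lower, so the direction is down.
Checking another pair — E6 → C5 — gives the same interval.

down a major tenth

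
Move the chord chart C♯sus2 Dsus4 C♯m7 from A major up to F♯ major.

A#sus2 Bsus4 A#m7

A major up to F♯ major is a major sixth; each chord root moves by that interval while the quality stays the same.
C♯sus2: root C♯ up a major sixth → A#, giving A#sus2.
Dsus4: root D up a major sixth → B, giving Bsus4.
C♯m7: root C♯ up a major sixth → A#, giving A#m7.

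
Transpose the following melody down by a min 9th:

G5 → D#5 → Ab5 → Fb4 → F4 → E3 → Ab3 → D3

G5: a ninth down reaches F, and 13 semitones makes it F#4.
D#5 down a minor ninth is C##4.
Ab5: a ninth down reaches G, and 13 semitones makes it G4.
A minor ninth down from Fb4 gives Eb3.
A minor ninth down from F4 gives E3.
E3: a ninth down reaches D, and 13 semitones makes it D#2.
Ab3 down a minor ninth is G2.
D3 down a minor ninth is C#2.

F#4 C##4 G4 Eb3 E3 D#2 G2 C#2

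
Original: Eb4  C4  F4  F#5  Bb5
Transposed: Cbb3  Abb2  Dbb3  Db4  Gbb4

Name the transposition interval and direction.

down an augmented tenth

Take the first pair: Eb4 → Cbb3. E to C spans 10 letter names, so the interval is some kind of tenth.
Cbb3 to Eb4 is 17 semitones, which makes it an augmented tenth; the second version is lower, so the direction is down.
Checking another pair — Bb5 → Gbb4 — gives the same interval.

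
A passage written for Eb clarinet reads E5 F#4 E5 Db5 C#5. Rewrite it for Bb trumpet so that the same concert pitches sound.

A5 B4 A5 Gb5 F#5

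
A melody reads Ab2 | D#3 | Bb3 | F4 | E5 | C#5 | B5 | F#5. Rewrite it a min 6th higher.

Ab2 -> Fb3
D#3 -> B3
Bb3 -> Gb4
F4 -> Db5
E5 -> C6
C#5 -> A5
B5 -> G6
F#5 -> D6

Fb3 B3 Gb4 Db5 C6 A5 G6 D6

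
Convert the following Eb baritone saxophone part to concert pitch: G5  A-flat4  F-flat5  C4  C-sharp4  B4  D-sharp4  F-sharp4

Bb3 Cb3 Abb3 Eb2 E2 D3 F#2 A2

Written C4 on the Eb baritone saxophone sounds as Eb2, a major thirteenth lower; apply that shift to every note.
G5 -> Bb3
Ab4 -> Cb3
Fb5 -> Abb3
C4 -> Eb2
C#4 -> E2
B4 -> D3
D#4 -> F#2
F#4 -> A2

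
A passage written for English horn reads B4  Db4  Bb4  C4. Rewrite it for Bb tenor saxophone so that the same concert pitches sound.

F#5 Ab4 F5 G4

First find concert pitch: the English horn sounds a perfect fifth below written, so B4 Db4 Bb4 C4 sounds E4 Gb3 Eb4 F3.
Then write for Bb tenor saxophone: it sounds a major ninth below written, so the part must be a major ninth above concert.
E4 → F#5
Gb3 → Ab4
Eb4 → F5
F3 → G4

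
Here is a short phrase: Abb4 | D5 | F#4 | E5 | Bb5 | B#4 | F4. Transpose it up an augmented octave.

Ab5 D#6 F##5 E#6 B6 B##5 F#5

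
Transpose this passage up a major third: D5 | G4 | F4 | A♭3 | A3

A major third up from D5 gives F#5.
G4: a third up reaches B, and 4 semitones makes it B4.
A major third up from F4 gives A4.
Ab3 up a major third is C4.
A major third up from A3 gives C#4.

F#5 B4 A4 C4 C#4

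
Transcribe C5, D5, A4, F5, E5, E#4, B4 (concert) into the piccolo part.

C4 D4 A3 F4 E4 E#3 B3

Written C4 sounds as C5 on the piccolo, so concert pitches are written a perfect octave down.
C5 -> C4
D5 -> D4
A4 -> A3
F5 -> F4
E5 -> E4
E#4 -> E#3
B4 -> B3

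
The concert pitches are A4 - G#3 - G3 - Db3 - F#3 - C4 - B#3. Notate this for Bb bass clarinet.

The Bb bass clarinet sounds a major ninth below written, so the written part must be a major ninth above concert — transpose each note up.
A4 to B5
G#3 to A#4
G3 to A4
Db3 to Eb4
F#3 to G#4
C4 to D5
B#3 to C##5

B5 A#4 A4 Eb4 G#4 D5 C##5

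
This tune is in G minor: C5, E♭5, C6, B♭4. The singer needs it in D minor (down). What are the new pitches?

G4 Bb4 G5 F4

G minor to D minor down is a perfect fourth, so every note moves down by that interval.
C5 -> G4
Eb5 -> Bb4
C6 -> G5
Bb4 -> F4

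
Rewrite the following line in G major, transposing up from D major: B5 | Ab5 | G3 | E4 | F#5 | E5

E6 Db6 C4 A4 B5 A5

D major to G major up is a perfect fourth, so every note moves up by that interval.
B5 to E6
Ab5 to Db6
G3 to C4
E4 to A4
F#5 to B5
E5 to A5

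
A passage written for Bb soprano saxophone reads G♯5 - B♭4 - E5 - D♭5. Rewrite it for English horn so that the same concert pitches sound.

First find concert pitch: the Bb soprano saxophone sounds a major second below written, so G♯5 B♭4 E5 D♭5 sounds F#5 Ab4 D5 Cb5.
Then write for English horn: it sounds a perfect fifth below written, so the part must be a perfect fifth above concert.
F#5 → C#6
Ab4 → Eb5
D5 → A5
Cb5 → Gb5

C#6 Eb5 A5 Gb5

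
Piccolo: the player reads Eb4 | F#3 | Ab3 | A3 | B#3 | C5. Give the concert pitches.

Written C4 on the piccolo sounds as C5, a perfect octave higher; apply that shift to every note.
Eb4 to Eb5
F#3 to F#4
Ab3 to Ab4
A3 to A4
B#3 to B#4
C5 to C6

Eb5 F#4 Ab4 A4 B#4 C6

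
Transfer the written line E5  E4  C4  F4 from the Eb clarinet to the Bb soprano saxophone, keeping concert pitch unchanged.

A5 A4 F4 Bb4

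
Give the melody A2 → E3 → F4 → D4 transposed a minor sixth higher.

F3 C4 Db5 Bb4

A2 up a minor sixth is F3.
E3: a sixth up reaches C, and 8 semitones makes it C4.
A minor sixth up from F4 gives Db5.
D4: a sixth up reaches B, and 8 semitones makes it Bb4.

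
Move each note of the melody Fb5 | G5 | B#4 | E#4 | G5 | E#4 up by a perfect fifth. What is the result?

Cb6 D6 F##5 B#4 D6 B#4

Fb5: a fifth up reaches C, and 7 semitones makes it Cb6.
A perfect fifth up from G5 gives D6.
B#4 up a perfect fifth is F##5.
E#4: a fifth up reaches B, and 7 semitones makes it B#4.
G5 up a perfect fifth is D6.
E#4 up a perfect fifth is B#4.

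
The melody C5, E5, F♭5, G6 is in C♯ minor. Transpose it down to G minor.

From C♯ down to G is an augmented fourth; apply that to each pitch.
C5 -> Gb4
E5 -> Bb4
Fb5 -> Cbb5
G6 -> Db6

Gb4 Bb4 Cbb5 Db6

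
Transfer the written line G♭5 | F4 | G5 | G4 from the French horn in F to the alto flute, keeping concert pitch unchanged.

Fb5 Eb4 F5 F4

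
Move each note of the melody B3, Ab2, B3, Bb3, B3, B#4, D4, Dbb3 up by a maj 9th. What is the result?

A major ninth up from B3 gives C#5.
Ab2 up a major ninth is Bb3.
B3: a ninth up reaches C, and 14 semitones makes it C#5.
Bb3: a ninth up reaches C, and 14 semitones makes it C5.
B3 up a major ninth is C#5.
B#4: a ninth up reaches C, and 14 semitones makes it C##6.
D4 up a major ninth is E5.
Dbb3 up a major ninth is Ebb4.

C#5 Bb3 C#5 C5 C#5 C##6 E5 Ebb4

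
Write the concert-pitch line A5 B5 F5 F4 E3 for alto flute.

D6 E6 Bb5 Bb4 A3

Written C4 sounds as G3 on the alto flute, so concert pitches are written a perfect fourth up.
A5 → D6
B5 → E6
F5 → Bb5
F4 → Bb4
E3 → A3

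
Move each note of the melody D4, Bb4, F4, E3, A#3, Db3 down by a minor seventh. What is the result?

D4 down a minor seventh is E3.
Bb4 down a minor seventh is C4.
A minor seventh down from F4 gives G3.
E3: a seventh down reaches F, and 10 semitones makes it F#2.
A#3 down a minor seventh is B#2.
Db3 down a minor seventh is Eb2.

E3 C4 G3 F#2 B#2 Eb2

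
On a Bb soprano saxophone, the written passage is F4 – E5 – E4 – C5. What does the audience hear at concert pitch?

Eb4 D5 D4 Bb4

The Bb soprano saxophone sounds a major second below written, so transpose each written note down a major second.
F4 gives Eb4
E5 gives D5
E4 gives D4
C5 gives Bb4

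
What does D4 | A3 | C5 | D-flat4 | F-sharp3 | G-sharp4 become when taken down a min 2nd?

C#4 G#3 B4 C4 E#3 F##4

A minor second down from D4 gives C#4.
A minor second down from A3 gives G#3.
A minor second down from C5 gives B4.
A minor second down from Db4 gives C4.
F#3 down a minor second is E#3.
A minor second down from G#4 gives F##4.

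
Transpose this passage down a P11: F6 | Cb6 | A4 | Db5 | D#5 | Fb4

C5 Gb4 E3 Ab3 A#3 Cb3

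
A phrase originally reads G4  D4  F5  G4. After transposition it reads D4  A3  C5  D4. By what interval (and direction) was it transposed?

Take the first pair: G4 → D4. G to D spans 4 letter names, so the interval is some kind of fourth.
D4 to G4 is 5 semitones, which makes it a perfect fourth; the second version is lower, so the direction is down.
Checking another pair — G4 → D4 — gives the same interval.

down a perfect fourth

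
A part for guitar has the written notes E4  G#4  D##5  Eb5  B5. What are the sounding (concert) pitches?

E3 G#3 D##4 Eb4 B4

Written C4 on the guitar sounds as C3, a perfect octave lower; apply that shift to every note.
E4 becomes E3
G#4 becomes G#3
D##5 becomes D##4
Eb5 becomes Eb4
B5 becomes B4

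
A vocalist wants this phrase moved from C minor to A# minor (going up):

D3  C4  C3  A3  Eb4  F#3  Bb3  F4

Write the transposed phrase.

B#3 A#4 A#3 F##4 C#5 D##4 G#4 D#5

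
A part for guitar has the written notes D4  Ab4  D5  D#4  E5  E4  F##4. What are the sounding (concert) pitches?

D3 Ab3 D4 D#3 E4 E3 F##3

The guitar sounds a perfect octave below written, so transpose each written note down a perfect octave.
D4 becomes D3
Ab4 becomes Ab3
D5 becomes D4
D#4 becomes D#3
E5 becomes E4
E4 becomes E3
F##4 becomes F##3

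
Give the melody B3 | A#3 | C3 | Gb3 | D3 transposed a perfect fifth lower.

E3 D#3 F2 Cb3 G2

B3 gives E3
A#3 gives D#3
C3 gives F2
Gb3 gives Cb3
D3 gives G2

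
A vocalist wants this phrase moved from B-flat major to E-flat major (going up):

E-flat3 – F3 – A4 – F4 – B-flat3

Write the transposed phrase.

Ab3 Bb3 D5 Bb4 Eb4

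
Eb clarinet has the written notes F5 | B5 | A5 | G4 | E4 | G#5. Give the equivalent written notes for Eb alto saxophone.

F6 B6 A6 G5 E5 G#6

First find concert pitch: the Eb clarinet sounds a minor third above written, so F5 B5 A5 G4 E4 G#5 sounds Ab5 D6 C6 Bb4 G4 B5.
Then write for Eb alto saxophone: it sounds a major sixth below written, so the part must be a major sixth above concert.
Ab5 → F6
D6 → B6
C6 → A6
Bb4 → G5
G4 → E5
B5 → G#6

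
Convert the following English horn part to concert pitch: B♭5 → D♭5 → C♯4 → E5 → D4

The English horn sounds a perfect fifth below written, so transpose each written note down a perfect fifth.
Bb5 becomes Eb5
Db5 becomes Gb4
C#4 becomes F#3
E5 becomes A4
D4 becomes G3

Eb5 Gb4 F#3 A4 G3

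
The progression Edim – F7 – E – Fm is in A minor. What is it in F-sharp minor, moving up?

A minor up to F-sharp minor is a major sixth; each chord root moves by that interval while the quality stays the same.
Edim: root E up a major sixth → C#, giving C#dim.
F7: root F up a major sixth → D, giving D7.
E: root E up a major sixth → C#, giving C#.
Fm: root F up a major sixth → D, giving Dm.

C#dim D7 C# Dm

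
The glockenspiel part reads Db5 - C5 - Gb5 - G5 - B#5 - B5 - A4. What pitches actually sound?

Db7 C7 Gb7 G7 B#7 B7 A6

The glockenspiel sounds a perfect fifteenth above written, so transpose each written note up a perfect fifteenth.
Db5 gives Db7
C5 gives C7
Gb5 gives Gb7
G5 gives G7
B#5 gives B#7
B5 gives B7
A4 gives A6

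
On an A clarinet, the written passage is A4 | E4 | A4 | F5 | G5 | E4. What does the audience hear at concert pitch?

F#4 C#4 F#4 D5 E5 C#4

Written C4 on the A clarinet sounds as A3, a minor third lower; apply that shift to every note.
A4 → F#4
E4 → C#4
A4 → F#4
F5 → D5
G5 → E5
E4 → C#4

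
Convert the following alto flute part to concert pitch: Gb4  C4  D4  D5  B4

Db4 G3 A3 A4 F#4

Written C4 on the alto flute sounds as G3, a perfect fourth lower; apply that shift to every note.
Gb4 gives Db4
C4 gives G3
D4 gives A3
D5 gives A4
B4 gives F#4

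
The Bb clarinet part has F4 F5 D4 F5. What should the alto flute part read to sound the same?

First find concert pitch: the Bb clarinet sounds a major second below written, so F4 F5 D4 F5 sounds Eb4 Eb5 C4 Eb5.
Then write for alto flute: it sounds a perfect fourth below written, so the part must be a perfect fourth above concert.
Eb4 → Ab4
Eb5 → Ab5
C4 → F4
Eb5 → Ab5

Ab4 Ab5 F4 Ab5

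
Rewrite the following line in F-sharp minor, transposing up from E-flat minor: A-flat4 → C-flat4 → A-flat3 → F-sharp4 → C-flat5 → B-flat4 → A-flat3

B4 D4 B3 G##4 D5 C#5 B3

E-flat minor to F-sharp minor up is an augmented second, so every note moves up by that interval.
Ab4 to B4
Cb4 to D4
Ab3 to B3
F#4 to G##4
Cb5 to D5
Bb4 to C#5
Ab3 to B3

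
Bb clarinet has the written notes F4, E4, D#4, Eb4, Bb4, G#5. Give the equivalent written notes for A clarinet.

First find concert pitch: the Bb clarinet sounds a major second below written, so F4 E4 D#4 Eb4 Bb4 G#5 sounds Eb4 D4 C#4 Db4 Ab4 F#5.
Then write for A clarinet: it sounds a minor third below written, so the part must be a minor third above concert.
Eb4 → Gb4
D4 → F4
C#4 → E4
Db4 → Fb4
Ab4 → Cb5
F#5 → A5

Gb4 F4 E4 Fb4 Cb5 A5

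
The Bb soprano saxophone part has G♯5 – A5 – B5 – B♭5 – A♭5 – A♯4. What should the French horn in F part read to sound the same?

C#6 D6 E6 Eb6 Db6 D#5

First find concert pitch: the Bb soprano saxophone sounds a major second below written, so G♯5 A5 B5 B♭5 A♭5 A♯4 sounds F#5 G5 A5 Ab5 Gb5 G#4.
Then write for French horn in F: it sounds a perfect fifth below written, so the part must be a perfect fifth above concert.
F#5 → C#6
G5 → D6
A5 → E6
Ab5 → Eb6
Gb5 → Db6
G#4 → D#5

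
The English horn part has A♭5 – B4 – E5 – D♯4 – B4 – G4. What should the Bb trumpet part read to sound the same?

First find concert pitch: the English horn sounds a perfect fifth below written, so A♭5 B4 E5 D♯4 B4 G4 sounds Db5 E4 A4 G#3 E4 C4.
Then write for Bb trumpet: it sounds a major second below written, so the part must be a major second above concert.
Db5 → Eb5
E4 → F#4
A4 → B4
G#3 → A#3
E4 → F#4
C4 → D4

Eb5 F#4 B4 A#3 F#4 D4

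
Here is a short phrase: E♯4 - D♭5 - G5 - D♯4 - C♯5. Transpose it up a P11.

E#4 up a perfect eleventh is A#5.
Db5: an eleventh up reaches G, and 17 semitones makes it Gb6.
G5 up a perfect eleventh is C7.
D#4 up a perfect eleventh is G#5.
A perfect eleventh up from C#5 gives F#6.

A#5 Gb6 C7 G#5 F#6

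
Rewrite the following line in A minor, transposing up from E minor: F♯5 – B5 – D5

E minor to A minor up is a perfect fourth, so every note moves up by that interval.
F#5 to B5
B5 to E6
D5 to G5

B5 E6 G5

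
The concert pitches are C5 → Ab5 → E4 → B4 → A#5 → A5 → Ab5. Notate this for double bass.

C6 Ab6 E5 B5 A#6 A6 Ab6

The double bass sounds a perfect octave below written, so the written part must be a perfect octave above concert — transpose each note up.
C5 gives C6
Ab5 gives Ab6
E4 gives E5
B4 gives B5
A#5 gives A#6
A5 gives A6
Ab5 gives Ab6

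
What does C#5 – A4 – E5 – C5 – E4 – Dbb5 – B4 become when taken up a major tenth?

C#5 up a major tenth is E#6.
A4: a tenth up reaches C, and 16 semitones makes it C#6.
E5: a tenth up reaches G, and 16 semitones makes it G#6.
A major tenth up from C5 gives E6.
E4: a tenth up reaches G, and 16 semitones makes it G#5.
Dbb5: a tenth up reaches F, and 16 semitones makes it Fb6.
B4 up a major tenth is D#6.

E#6 C#6 G#6 E6 G#5 Fb6 D#6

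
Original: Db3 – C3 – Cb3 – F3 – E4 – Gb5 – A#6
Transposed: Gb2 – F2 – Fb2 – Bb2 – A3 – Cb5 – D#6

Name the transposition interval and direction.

down a perfect fifth

From Db3 to Gb2 is 5 letter names — a fifth of some quality.
Gb2 to Db3 is 7 semitones, which makes it a perfect fifth; the second version is lower, so the direction is down.
Checking another pair — A#6 → D#6 — gives the same interval.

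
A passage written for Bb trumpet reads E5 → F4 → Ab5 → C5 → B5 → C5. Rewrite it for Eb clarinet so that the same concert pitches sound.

First find concert pitch: the Bb trumpet sounds a major second below written, so E5 F4 Ab5 C5 B5 C5 sounds D5 Eb4 Gb5 Bb4 A5 Bb4.
Then write for Eb clarinet: it sounds a minor third above written, so the part must be a minor third below concert.
D5 → B4
Eb4 → C4
Gb5 → Eb5
Bb4 → G4
A5 → F#5
Bb4 → G4

B4 C4 Eb5 G4 F#5 G4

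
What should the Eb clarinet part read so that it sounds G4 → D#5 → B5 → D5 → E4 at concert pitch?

E4 B#4 G#5 B4 C#4

The Eb clarinet sounds a minor third above written, so the written part must be a minor third below concert — transpose each note down.
G4 to E4
D#5 to B#4
B5 to G#5
D5 to B4
E4 to C#4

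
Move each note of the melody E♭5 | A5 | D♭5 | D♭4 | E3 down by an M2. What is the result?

Db5 G5 Cb5 Cb4 D3

A major second down from Eb5 gives Db5.
A5 down a major second is G5.
A major second down from Db5 gives Cb5.
A major second down from Db4 gives Cb4.
E3 down a major second is D3.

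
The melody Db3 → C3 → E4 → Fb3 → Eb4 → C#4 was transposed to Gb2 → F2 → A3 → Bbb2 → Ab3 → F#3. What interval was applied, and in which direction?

down a perfect fifth

Take the first pair: Db3 → Gb2. D to G spans 5 letter names, so the interval is some kind of fifth.
Gb2 to Db3 is 7 semitones, which makes it a perfect fifth; the second version is lower, so the direction is down.
Checking another pair — C#4 → F#3 — gives the same interval.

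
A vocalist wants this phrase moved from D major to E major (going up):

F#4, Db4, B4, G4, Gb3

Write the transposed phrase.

From D up to E is a major second; apply that to each pitch.
F#4 → G#4
Db4 → Eb4
B4 → C#5
G4 → A4
Gb3 → Ab3

G#4 Eb4 C#5 A4 Ab3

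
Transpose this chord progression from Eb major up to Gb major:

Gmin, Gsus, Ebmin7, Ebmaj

Bbmin Bbsus Gbmin7 Gbmaj

Eb major up to Gb major is a minor third; each chord root moves by that interval while the quality stays the same.
Gmin: root G up a minor third → Bb, giving Bbmin.
Gsus: root G up a minor third → Bb, giving Bbsus.
Ebmin7: root Eb up a minor third → Gb, giving Gbmin7.
Ebmaj: root Eb up a minor third → Gb, giving Gbmaj.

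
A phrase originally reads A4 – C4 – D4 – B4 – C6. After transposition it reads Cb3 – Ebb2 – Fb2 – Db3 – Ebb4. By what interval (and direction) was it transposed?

From A4 to Cb3 is 13 letter names — a thirteenth of some quality.
Cb3 to A4 is 22 semitones, which makes it an augmented thirteenth; the second version is lower, so the direction is down.
Checking another pair — C6 → Ebb4 — gives the same interval.

down an augmented thirteenth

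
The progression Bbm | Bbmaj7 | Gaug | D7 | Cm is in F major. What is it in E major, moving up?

Am Amaj7 F#aug C#7 Bm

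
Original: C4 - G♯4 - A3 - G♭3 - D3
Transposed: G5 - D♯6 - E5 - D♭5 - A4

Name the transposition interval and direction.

up a perfect twelfth

From C4 to G5 is 12 letter names — a twelfth of some quality.
C4 to G5 is 19 semitones, which makes it a perfect twelfth; the second version is higher, so the direction is up.
Checking another pair — D3 → A4 — gives the same interval.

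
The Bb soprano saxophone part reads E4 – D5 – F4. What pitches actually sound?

D4 C5 Eb4

The Bb soprano saxophone sounds a major second below written, so transpose each written note down a major second.
E4 -> D4
D5 -> C5
F4 -> Eb4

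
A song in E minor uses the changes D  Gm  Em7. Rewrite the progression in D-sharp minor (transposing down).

C# F#m D#m7

E minor down to D-sharp minor is a minor second; each chord root moves by that interval while the quality stays the same.
D: root D down a minor second → C#, giving C#.
Gm: root G down a minor second → F#, giving F#m.
Em7: root E down a minor second → D#, giving D#m7.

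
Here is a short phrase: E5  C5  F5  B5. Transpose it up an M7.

D#6 B5 E6 A#6

E5 to D#6
C5 to B5
F5 to E6
B5 to A#6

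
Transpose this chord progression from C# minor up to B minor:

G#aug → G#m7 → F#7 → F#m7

C# minor up to B minor is a minor seventh; each chord root moves by that interval while the quality stays the same.
G#aug: root G# up a minor seventh → F#, giving F#aug.
G#m7: root G# up a minor seventh → F#, giving F#m7.
F#7: root F# up a minor seventh → E, giving E7.
F#m7: root F# up a minor seventh → E, giving Em7.

F#aug F#m7 E7 Em7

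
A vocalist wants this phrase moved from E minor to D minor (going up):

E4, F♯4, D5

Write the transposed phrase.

D5 E5 C6

E minor to D minor up is a minor seventh, so every note moves up by that interval.
E4 to D5
F#4 to E5
D5 to C6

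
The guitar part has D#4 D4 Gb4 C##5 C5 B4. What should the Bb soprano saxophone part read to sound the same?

First find concert pitch: the guitar sounds a perfect octave below written, so D#4 D4 Gb4 C##5 C5 B4 sounds D#3 D3 Gb3 C##4 C4 B3.
Then write for Bb soprano saxophone: it sounds a major second below written, so the part must be a major second above concert.
D#3 → E#3
D3 → E3
Gb3 → Ab3
C##4 → D##4
C4 → D4
B3 → C#4

E#3 E3 Ab3 D##4 D4 C#4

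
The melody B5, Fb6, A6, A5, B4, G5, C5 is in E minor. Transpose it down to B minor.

E minor to B minor down is a perfect fourth, so every note moves down by that interval.
B5 to F#5
Fb6 to Cb6
A6 to E6
A5 to E5
B4 to F#4
G5 to D5
C5 to G4

F#5 Cb6 E6 E5 F#4 D5 G4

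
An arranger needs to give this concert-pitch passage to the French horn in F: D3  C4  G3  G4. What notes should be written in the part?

The French horn in F sounds a perfect fifth below written, so the written part must be a perfect fifth above concert — transpose each note up.
D3 → A3
C4 → G4
G3 → D4
G4 → D5

A3 G4 D4 D5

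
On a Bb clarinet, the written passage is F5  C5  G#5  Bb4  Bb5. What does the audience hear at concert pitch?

Eb5 Bb4 F#5 Ab4 Ab5

Written C4 on the Bb clarinet sounds as Bb3, a major second lower; apply that shift to every note.
F5 → Eb5
C5 → Bb4
G#5 → F#5
Bb4 → Ab4
Bb5 → Ab5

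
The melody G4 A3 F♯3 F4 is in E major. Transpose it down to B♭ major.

E major to B♭ major down is an augmented fourth, so every note moves down by that interval.
G4 gives Db4
A3 gives Eb3
F#3 gives C3
F4 gives Cb4

Db4 Eb3 C3 Cb4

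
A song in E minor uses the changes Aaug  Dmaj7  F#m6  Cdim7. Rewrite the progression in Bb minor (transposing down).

E minor down to Bb minor is an augmented fourth; each chord root moves by that interval while the quality stays the same.
Aaug: root A down an augmented fourth → Eb, giving Ebaug.
Dmaj7: root D down an augmented fourth → Ab, giving Abmaj7.
F#m6: root F# down an augmented fourth → C, giving Cm6.
Cdim7: root C down an augmented fourth → Gb, giving Gbdim7.

Ebaug Abmaj7 Cm6 Gbdim7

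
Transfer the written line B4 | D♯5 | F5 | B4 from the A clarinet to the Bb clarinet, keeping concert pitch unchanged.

First find concert pitch: the A clarinet sounds a minor third below written, so B4 D♯5 F5 B4 sounds G#4 B#4 D5 G#4.
Then write for Bb clarinet: it sounds a major second below written, so the part must be a major second above concert.
G#4 → A#4
B#4 → C##5
D5 → E5
G#4 → A#4

A#4 C##5 E5 A#4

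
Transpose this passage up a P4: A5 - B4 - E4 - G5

D6 E5 A4 C6

A5 to D6
B4 to E5
E4 to A4
G5 to C6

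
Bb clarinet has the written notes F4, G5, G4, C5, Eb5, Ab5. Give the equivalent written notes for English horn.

First find concert pitch: the Bb clarinet sounds a major second below written, so F4 G5 G4 C5 Eb5 Ab5 sounds Eb4 F5 F4 Bb4 Db5 Gb5.
Then write for English horn: it sounds a perfect fifth below written, so the part must be a perfect fifth above concert.
Eb4 → Bb4
F5 → C6
F4 → C5
Bb4 → F5
Db5 → Ab5
Gb5 → Db6

Bb4 C6 C5 F5 Ab5 Db6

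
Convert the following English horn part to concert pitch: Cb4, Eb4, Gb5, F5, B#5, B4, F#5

Fb3 Ab3 Cb5 Bb4 E#5 E4 B4

The English horn sounds a perfect fifth below written, so transpose each written note down a perfect fifth.
Cb4 becomes Fb3
Eb4 becomes Ab3
Gb5 becomes Cb5
F5 becomes Bb4
B#5 becomes E#5
B4 becomes E4
F#5 becomes B4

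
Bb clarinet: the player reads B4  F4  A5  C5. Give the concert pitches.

The Bb clarinet sounds a major second below written, so transpose each written note down a major second.
B4 -> A4
F4 -> Eb4
A5 -> G5
C5 -> Bb4

A4 Eb4 G5 Bb4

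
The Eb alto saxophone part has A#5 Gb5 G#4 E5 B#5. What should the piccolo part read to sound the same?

C#4 Bbb3 B2 G3 D#4

First find concert pitch: the Eb alto saxophone sounds a major sixth below written, so A#5 Gb5 G#4 E5 B#5 sounds C#5 Bbb4 B3 G4 D#5.
Then write for piccolo: it sounds a perfect octave above written, so the part must be a perfect octave below concert.
C#5 → C#4
Bbb4 → Bbb3
B3 → B2
G4 → G3
D#5 → D#4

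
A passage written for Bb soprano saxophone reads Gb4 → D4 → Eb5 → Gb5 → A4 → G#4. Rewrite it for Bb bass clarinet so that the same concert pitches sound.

First find concert pitch: the Bb soprano saxophone sounds a major second below written, so Gb4 D4 Eb5 Gb5 A4 G#4 sounds Fb4 C4 Db5 Fb5 G4 F#4.
Then write for Bb bass clarinet: it sounds a major ninth below written, so the part must be a major ninth above concert.
Fb4 → Gb5
C4 → D5
Db5 → Eb6
Fb5 → Gb6
G4 → A5
F#4 → G#5

Gb5 D5 Eb6 Gb6 A5 G#5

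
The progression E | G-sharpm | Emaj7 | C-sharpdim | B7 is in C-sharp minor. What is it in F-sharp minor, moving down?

A C#m Amaj7 F#dim E7

C-sharp minor down to F-sharp minor is a perfect fifth; each chord root moves by that interval while the quality stays the same.
E: root E down a perfect fifth → A, giving A.
G-sharpm: root G-sharp down a perfect fifth → C#, giving C#m.
Emaj7: root E down a perfect fifth → A, giving Amaj7.
C-sharpdim: root C-sharp down a perfect fifth → F#, giving F#dim.
B7: root B down a perfect fifth → E, giving E7.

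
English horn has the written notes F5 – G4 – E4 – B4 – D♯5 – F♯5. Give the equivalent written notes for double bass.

First find concert pitch: the English horn sounds a perfect fifth below written, so F5 G4 E4 B4 D♯5 F♯5 sounds Bb4 C4 A3 E4 G#4 B4.
Then write for double bass: it sounds a perfect octave below written, so the part must be a perfect octave above concert.
Bb4 → Bb5
C4 → C5
A3 → A4
E4 → E5
G#4 → G#5
B4 → B5

Bb5 C5 A4 E5 G#5 B5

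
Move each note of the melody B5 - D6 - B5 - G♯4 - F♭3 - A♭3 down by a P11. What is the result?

B5 gives F#4
D6 gives A4
B5 gives F#4
G#4 gives D#3
Fb3 gives Cb2
Ab3 gives Eb2

F#4 A4 F#4 D#3 Cb2 Eb2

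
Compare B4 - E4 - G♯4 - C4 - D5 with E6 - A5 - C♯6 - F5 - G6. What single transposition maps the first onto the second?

From B4 to E6 is 11 letter names — an eleventh of some quality.
B4 to E6 is 17 semitones, which makes it a perfect eleventh; the second version is higher, so the direction is up.
Checking another pair — D5 → G6 — gives the same interval.

up a perfect eleventh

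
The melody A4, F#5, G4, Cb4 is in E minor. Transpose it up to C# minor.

F#5 D#6 E5 Ab4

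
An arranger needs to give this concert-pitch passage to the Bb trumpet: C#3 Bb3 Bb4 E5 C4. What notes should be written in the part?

Written C4 sounds as Bb3 on the Bb trumpet, so concert pitches are written a major second up.
C#3 becomes D#3
Bb3 becomes C4
Bb4 becomes C5
E5 becomes F#5
C4 becomes D4

D#3 C4 C5 F#5 D4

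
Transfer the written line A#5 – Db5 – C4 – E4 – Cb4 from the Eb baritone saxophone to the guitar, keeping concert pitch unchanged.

C#5 Fb4 Eb3 G3 Ebb3

First find concert pitch: the Eb baritone saxophone sounds a major thirteenth below written, so A#5 Db5 C4 E4 Cb4 sounds C#4 Fb3 Eb2 G2 Ebb2.
Then write for guitar: it sounds a perfect octave below written, so the part must be a perfect octave above concert.
C#4 → C#5
Fb3 → Fb4
Eb2 → Eb3
G2 → G3
Ebb2 → Ebb3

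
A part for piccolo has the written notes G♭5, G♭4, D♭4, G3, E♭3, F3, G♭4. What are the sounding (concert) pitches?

Gb6 Gb5 Db5 G4 Eb4 F4 Gb5

The piccolo sounds a perfect octave above written, so transpose each written note up a perfect octave.
Gb5 to Gb6
Gb4 to Gb5
Db4 to Db5
G3 to G4
Eb3 to Eb4
F3 to F4
Gb4 to Gb5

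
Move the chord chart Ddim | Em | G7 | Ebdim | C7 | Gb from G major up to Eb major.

G major up to Eb major is a minor sixth; each chord root moves by that interval while the quality stays the same.
Ddim: root D up a minor sixth → Bb, giving Bbdim.
Em: root E up a minor sixth → C, giving Cm.
G7: root G up a minor sixth → Eb, giving Eb7.
Ebdim: root Eb up a minor sixth → Cb, giving Cbdim.
C7: root C up a minor sixth → Ab, giving Ab7.
Gb: root Gb up a minor sixth → Ebb, giving Ebb.

Bbdim Cm Eb7 Cbdim Ab7 Ebb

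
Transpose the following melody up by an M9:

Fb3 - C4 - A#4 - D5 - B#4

Gb4 D5 B#5 E6 C##6

Fb3 → Gb4
C4 → D5
A#4 → B#5
D5 → E6
B#4 → C##6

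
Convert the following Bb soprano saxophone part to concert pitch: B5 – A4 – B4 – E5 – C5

A5 G4 A4 D5 Bb4

The Bb soprano saxophone sounds a major second below written, so transpose each written note down a major second.
B5 -> A5
A4 -> G4
B4 -> A4
E5 -> D5
C5 -> Bb4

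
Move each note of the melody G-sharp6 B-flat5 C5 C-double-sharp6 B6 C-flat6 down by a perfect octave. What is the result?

G#6 to G#5
Bb5 to Bb4
C5 to C4
C##6 to C##5
B6 to B5
Cb6 to Cb5

G#5 Bb4 C4 C##5 B5 Cb5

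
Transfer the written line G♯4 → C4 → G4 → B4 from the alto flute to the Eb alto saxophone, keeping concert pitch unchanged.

B#4 E4 B4 D#5

First find concert pitch: the alto flute sounds a perfect fourth below written, so G♯4 C4 G4 B4 sounds D#4 G3 D4 F#4.
Then write for Eb alto saxophone: it sounds a major sixth below written, so the part must be a major sixth above concert.
D#4 → B#4
G3 → E4
D4 → B4
F#4 → D#5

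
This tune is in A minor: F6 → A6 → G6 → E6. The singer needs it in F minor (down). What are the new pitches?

A minor to F minor down is a major third, so every note moves down by that interval.
F6 becomes Db6
A6 becomes F6
G6 becomes Eb6
E6 becomes C6

Db6 F6 Eb6 C6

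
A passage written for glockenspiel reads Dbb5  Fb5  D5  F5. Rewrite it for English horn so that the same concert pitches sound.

Abb7 Cb8 A7 C8

First find concert pitch: the glockenspiel sounds a perfect fifteenth above written, so Dbb5 Fb5 D5 F5 sounds Dbb7 Fb7 D7 F7.
Then write for English horn: it sounds a perfect fifth below written, so the part must be a perfect fifth above concert.
Dbb7 → Abb7
Fb7 → Cb8
D7 → A7
F7 → C8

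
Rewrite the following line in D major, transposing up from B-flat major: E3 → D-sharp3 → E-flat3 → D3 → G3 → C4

G#3 F##3 G3 F#3 B3 E4

From B-flat up to D is a major third; apply that to each pitch.
E3 -> G#3
D#3 -> F##3
Eb3 -> G3
D3 -> F#3
G3 -> B3
C4 -> E4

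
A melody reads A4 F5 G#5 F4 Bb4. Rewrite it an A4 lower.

Eb4 Cb5 D5 Cb4 Fb4

A4 -> Eb4
F5 -> Cb5
G#5 -> D5
F4 -> Cb4
Bb4 -> Fb4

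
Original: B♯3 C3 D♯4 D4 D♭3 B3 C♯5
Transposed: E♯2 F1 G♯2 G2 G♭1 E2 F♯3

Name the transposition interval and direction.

down a perfect twelfth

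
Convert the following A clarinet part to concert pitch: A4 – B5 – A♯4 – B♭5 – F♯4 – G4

The A clarinet sounds a minor third below written, so transpose each written note down a minor third.
A4 → F#4
B5 → G#5
A#4 → F##4
Bb5 → G5
F#4 → D#4
G4 → E4

F#4 G#5 F##4 G5 D#4 E4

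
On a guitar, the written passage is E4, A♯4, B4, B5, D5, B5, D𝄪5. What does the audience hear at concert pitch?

E3 A#3 B3 B4 D4 B4 D##4

The guitar sounds a perfect octave below written, so transpose each written note down a perfect octave.
E4 becomes E3
A#4 becomes A#3
B4 becomes B3
B5 becomes B4
D5 becomes D4
B5 becomes B4
D##5 becomes D##4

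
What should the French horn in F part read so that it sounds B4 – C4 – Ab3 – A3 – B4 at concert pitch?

F#5 G4 Eb4 E4 F#5

Written C4 sounds as F3 on the French horn in F, so concert pitches are written a perfect fifth up.
B4 becomes F#5
C4 becomes G4
Ab3 becomes Eb4
A3 becomes E4
B4 becomes F#5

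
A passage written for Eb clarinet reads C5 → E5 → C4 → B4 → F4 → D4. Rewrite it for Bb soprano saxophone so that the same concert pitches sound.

F5 A5 F4 E5 Bb4 G4

First find concert pitch: the Eb clarinet sounds a minor third above written, so C5 E5 C4 B4 F4 D4 sounds Eb5 G5 Eb4 D5 Ab4 F4.
Then write for Bb soprano saxophone: it sounds a major second below written, so the part must be a major second above concert.
Eb5 → F5
G5 → A5
Eb4 → F4
D5 → E5
Ab4 → Bb4
F4 → G4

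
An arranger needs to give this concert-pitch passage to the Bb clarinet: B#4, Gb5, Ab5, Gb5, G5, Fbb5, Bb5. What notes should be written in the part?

Written C4 sounds as Bb3 on the Bb clarinet, so concert pitches are written a major second up.
B#4 to C##5
Gb5 to Ab5
Ab5 to Bb5
Gb5 to Ab5
G5 to A5
Fbb5 to Gbb5
Bb5 to C6

C##5 Ab5 Bb5 Ab5 A5 Gbb5 C6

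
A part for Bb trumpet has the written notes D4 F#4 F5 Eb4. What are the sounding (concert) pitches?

The Bb trumpet sounds a major second below written, so transpose each written note down a major second.
D4 -> C4
F#4 -> E4
F5 -> Eb5
Eb4 -> Db4

C4 E4 Eb5 Db4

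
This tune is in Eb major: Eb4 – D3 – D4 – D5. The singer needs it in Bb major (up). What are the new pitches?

Bb4 A3 A4 A5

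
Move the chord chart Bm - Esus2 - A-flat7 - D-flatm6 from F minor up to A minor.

D#m G#sus2 C7 Fm6

F minor up to A minor is a major third; each chord root moves by that interval while the quality stays the same.
Bm: root B up a major third → D#, giving D#m.
Esus2: root E up a major third → G#, giving G#sus2.
A-flat7: root A-flat up a major third → C, giving C7.
D-flatm6: root D-flat up a major third → F, giving Fm6.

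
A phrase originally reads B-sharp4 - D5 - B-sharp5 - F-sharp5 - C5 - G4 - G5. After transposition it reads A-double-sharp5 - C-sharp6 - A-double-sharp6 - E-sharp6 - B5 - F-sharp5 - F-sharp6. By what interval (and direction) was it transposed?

up a major seventh

Take the first pair: B#4 → A##5. B to A spans 7 letter names, so the interval is some kind of seventh.
B#4 to A##5 is 11 semitones, which makes it a major seventh; the second version is higher, so the direction is up.
Checking another pair — G5 → F#6 — gives the same interval.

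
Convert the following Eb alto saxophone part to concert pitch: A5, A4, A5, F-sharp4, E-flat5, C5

The Eb alto saxophone sounds a major sixth below written, so transpose each written note down a major sixth.
A5 gives C5
A4 gives C4
A5 gives C5
F#4 gives A3
Eb5 gives Gb4
C5 gives Eb4

C5 C4 C5 A3 Gb4 Eb4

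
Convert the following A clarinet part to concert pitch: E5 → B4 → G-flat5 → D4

C#5 G#4 Eb5 B3

Written C4 on the A clarinet sounds as A3, a minor third lower; apply that shift to every note.
E5 to C#5
B4 to G#4
Gb5 to Eb5
D4 to B3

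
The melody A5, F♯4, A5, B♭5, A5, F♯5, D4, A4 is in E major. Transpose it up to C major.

F6 D5 F6 Gb6 F6 D6 Bb4 F5

E major to C major up is a minor sixth, so every note moves up by that interval.
A5 -> F6
F#4 -> D5
A5 -> F6
Bb5 -> Gb6
A5 -> F6
F#5 -> D6
D4 -> Bb4
A4 -> F5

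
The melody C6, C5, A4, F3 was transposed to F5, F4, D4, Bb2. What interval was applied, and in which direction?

Take the first pair: C6 → F5. C to F spans 5 letter names, so the interval is some kind of fifth.
F5 to C6 is 7 semitones, which makes it a perfect fifth; the second version is lower, so the direction is down.
Checking another pair — F3 → Bb2 — gives the same interval.

down a perfect fifth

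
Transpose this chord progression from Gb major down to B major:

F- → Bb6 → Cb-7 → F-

Gb major down to B major is a diminished sixth; each chord root moves by that interval while the quality stays the same.
F-: root F down a diminished sixth → A#, giving A#-.
Bb6: root Bb down a diminished sixth → D#, giving D#6.
Cb-7: root Cb down a diminished sixth → E, giving E-7.
F-: root F down a diminished sixth → A#, giving A#-.

A#- D#6 E-7 A#-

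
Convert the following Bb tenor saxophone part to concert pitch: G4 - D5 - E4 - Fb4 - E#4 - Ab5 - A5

F3 C4 D3 Ebb3 D#3 Gb4 G4

Written C4 on the Bb tenor saxophone sounds as Bb2, a major ninth lower; apply that shift to every note.
G4 → F3
D5 → C4
E4 → D3
Fb4 → Ebb3
E#4 → D#3
Ab5 → Gb4
A5 → G4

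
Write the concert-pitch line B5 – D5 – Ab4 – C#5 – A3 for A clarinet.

D6 F5 Cb5 E5 C4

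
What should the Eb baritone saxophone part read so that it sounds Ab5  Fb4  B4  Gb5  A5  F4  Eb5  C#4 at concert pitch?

The Eb baritone saxophone sounds a major thirteenth below written, so the written part must be a major thirteenth above concert — transpose each note up.
Ab5 to F7
Fb4 to Db6
B4 to G#6
Gb5 to Eb7
A5 to F#7
F4 to D6
Eb5 to C7
C#4 to A#5

F7 Db6 G#6 Eb7 F#7 D6 C7 A#5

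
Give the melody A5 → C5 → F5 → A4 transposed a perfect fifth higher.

A5: a fifth up reaches E, and 7 semitones makes it E6.
C5 up a perfect fifth is G5.
F5 up a perfect fifth is C6.
A4 up a perfect fifth is E5.

E6 G5 C6 E5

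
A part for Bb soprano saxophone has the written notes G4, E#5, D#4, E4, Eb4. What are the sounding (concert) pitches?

F4 D#5 C#4 D4 Db4

The Bb soprano saxophone sounds a major second below written, so transpose each written note down a major second.
G4 gives F4
E#5 gives D#5
D#4 gives C#4
E4 gives D4
Eb4 gives Db4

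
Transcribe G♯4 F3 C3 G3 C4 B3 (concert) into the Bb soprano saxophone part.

A#4 G3 D3 A3 D4 C#4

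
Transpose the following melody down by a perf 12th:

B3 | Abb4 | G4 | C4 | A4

B3 down a perfect twelfth is E2.
A perfect twelfth down from Abb4 gives Dbb3.
G4: a twelfth down reaches C, and 19 semitones makes it C3.
C4: a twelfth down reaches F, and 19 semitones makes it F2.
A perfect twelfth down from A4 gives D3.

E2 Dbb3 C3 F2 D3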